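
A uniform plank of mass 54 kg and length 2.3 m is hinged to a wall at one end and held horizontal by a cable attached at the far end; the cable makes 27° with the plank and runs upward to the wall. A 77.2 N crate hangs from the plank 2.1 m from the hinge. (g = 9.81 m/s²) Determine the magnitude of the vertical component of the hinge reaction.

Take torques about the hinge: T sin 27° · 2.3 = 54×9.81×1.15 + 77.2×2.1 = 771.32 N·m.
So T = 771.32 / (0.4540 × 2.3) = 738.69 N.
ΣF_y = 0: H_y = (54×9.81 + 77.2) − T sin 27° = 606.94 − 335.36 = 271.58 N.

|H_y| ≈ 272 N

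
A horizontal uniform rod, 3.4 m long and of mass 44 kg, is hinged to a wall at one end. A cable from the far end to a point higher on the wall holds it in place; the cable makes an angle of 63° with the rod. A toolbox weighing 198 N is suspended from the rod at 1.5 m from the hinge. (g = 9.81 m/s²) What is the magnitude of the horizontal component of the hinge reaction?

H_x ≈ 154 N

Take torques about the hinge: T sin 63° · 3.4 = 44×9.81×1.7 + 198×1.5 = 1030.8 N·m.
So T = 1030.8 / (0.8910 × 3.4) = 340.26 N.
ΣF_x = 0: H_x = T cos 63° = 154.47 N.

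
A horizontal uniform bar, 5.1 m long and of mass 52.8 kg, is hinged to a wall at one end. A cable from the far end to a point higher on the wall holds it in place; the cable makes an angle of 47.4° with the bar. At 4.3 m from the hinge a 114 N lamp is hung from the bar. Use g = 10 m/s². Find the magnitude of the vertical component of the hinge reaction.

|H_y| ≈ 282 N

Take torques about the hinge: T sin 47.4° · 5.1 = 52.8×10×2.55 + 114×4.3 = 1836.6 N·m.
So T = 1836.6 / (0.7361 × 5.1) = 489.23 N.
ΣF_y = 0: H_y = (52.8×10 + 114) − T sin 47.4° = 642 − 360.12 = 281.88 N.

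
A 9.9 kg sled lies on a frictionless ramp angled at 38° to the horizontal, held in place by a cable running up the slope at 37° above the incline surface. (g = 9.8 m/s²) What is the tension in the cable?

T ≈ 74.8 N

Take axes along and perpendicular to the incline. Weight components: W sin 38° = 59.73 N down-slope, W cos 38° = 76.45 N into the surface.
Along incline: T cos 37° = W sin 38° → T = 74.79 N.
Perpendicular: N = W cos 38° − T sin 37° = 31.44 N.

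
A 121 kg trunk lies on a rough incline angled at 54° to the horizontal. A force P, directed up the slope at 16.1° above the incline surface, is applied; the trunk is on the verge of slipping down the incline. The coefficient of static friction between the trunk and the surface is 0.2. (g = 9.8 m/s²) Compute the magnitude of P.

On the verge of sliding down the incline, friction equals μN and acts up the slope.
Perpendicular: N + P sin 16.1° = W cos 54° = 697 N.
Along incline: P cos 16.1° + μN = W sin 54° with W sin 54° = 959.3 N.
Solving the pair for P and N: P = 905.7 N, N = 445.8 N (and f = μN = 89.17 N).

P ≈ 906 N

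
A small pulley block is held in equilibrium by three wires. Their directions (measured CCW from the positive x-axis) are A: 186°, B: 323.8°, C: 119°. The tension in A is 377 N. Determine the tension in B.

Resolve: ΣF_x = 377 cos 186° + T_B cos 323.8° + T_C cos 119° = 0.
        ΣF_y = 377 sin 186° + T_B sin 323.8° + T_C sin 119° = 0.
The known terms sum to (-374.9, -39.41) N, so 0.8070 T_B − 0.4848 T_C = 374.9 and -0.5906 T_B + 0.8746 T_C = 39.41.
Solving simultaneously: T_B = 827.3 N, T_C = 603.7 N.

T_B ≈ 827 N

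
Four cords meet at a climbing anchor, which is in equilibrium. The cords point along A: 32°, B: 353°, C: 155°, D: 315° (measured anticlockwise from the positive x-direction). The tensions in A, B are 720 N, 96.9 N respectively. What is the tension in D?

Resolve: ΣF_x = 720 cos 32° + 96.9 cos 353° + T_C cos 155° + T_D cos 315° = 0.
        ΣF_y = 720 sin 32° + 96.9 sin 353° + T_C sin 155° + T_D sin 315° = 0.
The known terms sum to (706.8, 369.7) N, so -0.9063 T_C + 0.7071 T_D = -706.8 and 0.4226 T_C − 0.7071 T_D = -369.7.
Solving simultaneously: T_C = 2226 N, T_D = 1853 N.

T_D ≈ 1850 N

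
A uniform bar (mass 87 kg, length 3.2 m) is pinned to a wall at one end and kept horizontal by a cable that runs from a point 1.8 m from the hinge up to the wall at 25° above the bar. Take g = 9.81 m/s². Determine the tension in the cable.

T ≈ 1800 N

Take torques about the hinge: T sin 25° · 1.8 = 87×9.81×1.6 = 1365.6 N·m.
So T = 1365.6 / (0.4226 × 1.8) = 1795.1 N.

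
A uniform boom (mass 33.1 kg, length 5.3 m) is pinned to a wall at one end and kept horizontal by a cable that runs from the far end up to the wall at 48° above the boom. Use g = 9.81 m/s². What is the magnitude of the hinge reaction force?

Take torques about the hinge: T sin 48° · 5.3 = 33.1×9.81×2.65 = 860.48 N·m.
So T = 860.48 / (0.7431 × 5.3) = 218.47 N.
ΣF_x = 0: H_x = T cos 48° = 146.19 N.
ΣF_y = 0: H_y = (33.1×9.81) − T sin 48° = 324.71 − 162.36 = 162.36 N.
|H| = √(H_x² + H_y²) = √((146.19)² + (162.36)²) = 218.47 N.

|H| ≈ 218 N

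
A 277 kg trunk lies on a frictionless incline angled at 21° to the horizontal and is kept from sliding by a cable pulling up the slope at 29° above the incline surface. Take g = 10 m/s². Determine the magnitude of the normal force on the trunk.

Take axes along and perpendicular to the incline. Weight components: W sin 21° = 992.7 N down-slope, W cos 21° = 2586 N into the surface.
Along incline: T cos 29° = W sin 21° → T = 1135 N.
Perpendicular: N = W cos 21° − T sin 29° = 2036 N.

N ≈ 2040 N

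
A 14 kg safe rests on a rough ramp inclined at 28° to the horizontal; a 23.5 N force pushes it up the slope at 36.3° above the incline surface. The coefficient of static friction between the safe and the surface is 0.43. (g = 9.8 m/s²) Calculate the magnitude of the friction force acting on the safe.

Axes along / perpendicular to the incline. W sin 28° = 64.41 N down-slope; W cos 28° = 121.1 N into the surface.
Perpendicular: N = W cos 28° − P sin 36.3° = 121.1 − 13.91 = 107.2 N.
Along incline: P cos 36.3° + f = W sin 28° (friction acts up-slope) → f = 64.41 − 18.94 = 45.47 N.
|f| = 45.47 N ≤ μN = 46.11 N, so the safe is indeed static.

f ≈ 45.5 N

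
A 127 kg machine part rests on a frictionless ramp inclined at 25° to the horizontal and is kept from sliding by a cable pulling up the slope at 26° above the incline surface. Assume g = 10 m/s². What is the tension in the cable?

Take axes along and perpendicular to the incline. Weight components: W sin 25° = 536.7 N down-slope, W cos 25° = 1151 N into the surface.
Along incline: T cos 26° = W sin 25° → T = 597.2 N.
Perpendicular: N = W cos 25° − T sin 26° = 889.2 N.

T ≈ 597 N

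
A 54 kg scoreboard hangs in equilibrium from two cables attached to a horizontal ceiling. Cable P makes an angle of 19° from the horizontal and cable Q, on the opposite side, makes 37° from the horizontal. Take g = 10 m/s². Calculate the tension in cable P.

Weight W = 54 × 10 = 540 N acts straight down.
Horizontal: T_P cos 19° = T_Q cos 37°  →  T_Q = 1.184 T_P.
Vertical: T_P sin 19° + T_Q sin 37° = 540.
Substituting the horizontal relation into the vertical equation gives 1.038 T_P = 540, so T_P = 520.2 N.

T_P ≈ 520 N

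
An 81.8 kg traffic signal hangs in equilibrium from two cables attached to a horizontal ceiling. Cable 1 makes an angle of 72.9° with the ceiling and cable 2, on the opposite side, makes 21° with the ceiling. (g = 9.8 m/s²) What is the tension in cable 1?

Weight W = 81.8 × 9.8 = 801.6 N acts straight down.
Horizontal: T_1 cos 72.9° = T_2 cos 21°  →  T_2 = 0.315 T_1.
Vertical: T_1 sin 72.9° + T_2 sin 21° = 801.6.
Substituting the horizontal relation into the vertical equation gives 1.069 T_1 = 801.6, so T_1 = 750.1 N.

T_1 ≈ 750 N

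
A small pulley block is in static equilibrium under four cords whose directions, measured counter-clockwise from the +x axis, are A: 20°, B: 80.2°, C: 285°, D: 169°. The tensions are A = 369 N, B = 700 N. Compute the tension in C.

T_C ≈ 990 N

Resolve: ΣF_x = 369 cos 20° + 700 cos 80.2° + T_C cos 285° + T_D cos 169° = 0.
        ΣF_y = 369 sin 20° + 700 sin 80.2° + T_C sin 285° + T_D sin 169° = 0.
The known terms sum to (465.9, 816) N, so 0.2588 T_C − 0.9816 T_D = -465.9 and -0.9659 T_C + 0.1908 T_D = -816.
Solving simultaneously: T_C = 990.1 N, T_D = 735.7 N.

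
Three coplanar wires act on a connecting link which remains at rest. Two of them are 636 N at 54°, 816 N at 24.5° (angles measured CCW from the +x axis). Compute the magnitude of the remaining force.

F ≈ 1400 N

Sum the known components: ΣF_x = 1116 N, ΣF_y = 852.9 N.
For equilibrium the remaining force must supply (−ΣF_x, −ΣF_y) = (-1116, -852.9) N.
Magnitude = √((-1116)² + (-852.9)²) = 1405 N; direction = atan2(-852.9, -1116) = 217.4°.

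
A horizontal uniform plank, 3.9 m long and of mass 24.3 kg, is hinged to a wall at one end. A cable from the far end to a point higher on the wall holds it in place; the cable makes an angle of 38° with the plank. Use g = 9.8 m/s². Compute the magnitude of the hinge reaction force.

Take torques about the hinge: T sin 38° · 3.9 = 24.3×9.8×1.95 = 464.37 N·m.
So T = 464.37 / (0.6157 × 3.9) = 193.4 N.
ΣF_x = 0: H_x = T cos 38° = 152.4 N.
ΣF_y = 0: H_y = (24.3×9.8) − T sin 38° = 238.14 − 119.07 = 119.07 N.
|H| = √(H_x² + H_y²) = √((152.4)² + (119.07)²) = 193.4 N.

|H| ≈ 193 N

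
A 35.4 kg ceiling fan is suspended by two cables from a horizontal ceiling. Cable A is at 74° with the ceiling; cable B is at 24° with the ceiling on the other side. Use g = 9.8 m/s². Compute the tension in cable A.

T_A ≈ 320 N

Weight W = 35.4 × 9.8 = 346.9 N acts straight down.
Horizontal: T_A cos 74° = T_B cos 24°  →  T_B = 0.3017 T_A.
Vertical: T_A sin 74° + T_B sin 24° = 346.9.
Substituting the horizontal relation into the vertical equation gives 1.084 T_A = 346.9, so T_A = 320 N.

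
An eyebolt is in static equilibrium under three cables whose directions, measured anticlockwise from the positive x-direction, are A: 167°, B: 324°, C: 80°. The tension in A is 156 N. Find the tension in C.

T_C ≈ 67.8 N

Resolve: ΣF_x = 156 cos 167° + T_B cos 324° + T_C cos 80° = 0.
        ΣF_y = 156 sin 167° + T_B sin 324° + T_C sin 80° = 0.
The known terms sum to (-152, 35.09) N, so 0.8090 T_B + 0.1736 T_C = 152 and -0.5878 T_B + 0.9848 T_C = -35.09.
Solving simultaneously: T_B = 173.3 N, T_C = 67.82 N.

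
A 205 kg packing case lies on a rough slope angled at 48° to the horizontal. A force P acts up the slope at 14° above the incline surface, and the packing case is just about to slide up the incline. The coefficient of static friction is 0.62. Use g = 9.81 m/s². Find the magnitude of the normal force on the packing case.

On the verge of sliding up the incline, friction equals μN and acts down the slope.
Perpendicular: N + P sin 14° = W cos 48° = 1346 N.
Along incline: P cos 14° = W sin 48° + μN  with W sin 48° = 1495 N.
Solving the pair for P and N: P = 2079 N, N = 842.8 N (and f = μN = 522.5 N).

N ≈ 843 N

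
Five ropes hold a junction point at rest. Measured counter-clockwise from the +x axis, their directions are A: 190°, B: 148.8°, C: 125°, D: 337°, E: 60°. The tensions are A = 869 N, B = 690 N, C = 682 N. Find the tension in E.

T_E ≈ 13.6 N

Resolve: ΣF_x = 869 cos 190° + 690 cos 148.8° + 682 cos 125° + T_D cos 337° + T_E cos 60° = 0.
        ΣF_y = 869 sin 190° + 690 sin 148.8° + 682 sin 125° + T_D sin 337° + T_E sin 60° = 0.
The known terms sum to (-1837, 765.2) N, so 0.9205 T_D + 0.5000 T_E = 1837 and -0.3907 T_D + 0.8660 T_E = -765.2.
Solving simultaneously: T_D = 1988 N, T_E = 13.57 N.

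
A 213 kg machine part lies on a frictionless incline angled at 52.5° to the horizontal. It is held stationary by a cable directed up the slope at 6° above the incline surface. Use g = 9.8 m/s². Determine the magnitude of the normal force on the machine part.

N ≈ 1100 N

Take axes along and perpendicular to the incline. Weight components: W sin 52.5° = 1656 N down-slope, W cos 52.5° = 1271 N into the surface.
Along incline: T cos 6° = W sin 52.5° → T = 1665 N.
Perpendicular: N = W cos 52.5° − T sin 6° = 1097 N.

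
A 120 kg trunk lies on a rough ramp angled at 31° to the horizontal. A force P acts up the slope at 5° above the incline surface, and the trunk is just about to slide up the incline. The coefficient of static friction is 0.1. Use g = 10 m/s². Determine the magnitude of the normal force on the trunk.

On the verge of sliding up the incline, friction equals μN and acts down the slope.
Perpendicular: N + P sin 5° = W cos 31° = 1029 N.
Along incline: P cos 5° = W sin 31° + μN  with W sin 31° = 618 N.
Solving the pair for P and N: P = 717.4 N, N = 966.1 N (and f = μN = 96.61 N).

N ≈ 966 N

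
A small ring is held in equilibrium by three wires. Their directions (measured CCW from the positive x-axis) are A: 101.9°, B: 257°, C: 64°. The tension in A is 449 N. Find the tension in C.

T_C ≈ 840 N

Resolve: ΣF_x = 449 cos 101.9° + T_B cos 257° + T_C cos 64° = 0.
        ΣF_y = 449 sin 101.9° + T_B sin 257° + T_C sin 64° = 0.
The known terms sum to (-92.59, 439.4) N, so -0.2250 T_B + 0.4384 T_C = 92.59 and -0.9744 T_B + 0.8988 T_C = -439.4.
Solving simultaneously: T_B = 1226 N, T_C = 840.4 N.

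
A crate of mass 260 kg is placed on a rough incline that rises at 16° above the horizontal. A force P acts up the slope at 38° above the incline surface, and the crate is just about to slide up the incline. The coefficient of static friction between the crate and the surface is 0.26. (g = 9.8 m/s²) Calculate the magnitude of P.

P ≈ 1410 N

On the verge of sliding up the incline, friction equals μN and acts down the slope.
Perpendicular: N + P sin 38° = W cos 16° = 2449 N.
Along incline: P cos 38° = W sin 16° + μN  with W sin 16° = 702.3 N.
Solving the pair for P and N: P = 1412 N, N = 1580 N (and f = μN = 410.7 N).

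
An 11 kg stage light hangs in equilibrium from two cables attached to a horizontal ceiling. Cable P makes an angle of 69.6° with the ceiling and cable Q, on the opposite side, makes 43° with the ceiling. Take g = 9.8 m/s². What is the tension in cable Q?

T_Q ≈ 40.7 N

Weight W = 11 × 9.8 = 107.8 N acts straight down.
Horizontal: T_P cos 69.6° = T_Q cos 43°  →  T_P = 2.098 T_Q.
Vertical: T_P sin 69.6° + T_Q sin 43° = 107.8.
Substituting the horizontal relation into the vertical equation gives 2.649 T_Q = 107.8, so T_Q = 40.7 N.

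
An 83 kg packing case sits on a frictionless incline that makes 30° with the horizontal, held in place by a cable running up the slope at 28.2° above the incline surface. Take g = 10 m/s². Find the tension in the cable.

Take axes along and perpendicular to the incline. Weight components: W sin 30° = 415 N down-slope, W cos 30° = 718.8 N into the surface.
Along incline: T cos 28.2° = W sin 30° → T = 470.9 N.
Perpendicular: N = W cos 30° − T sin 28.2° = 496.3 N.

T ≈ 471 N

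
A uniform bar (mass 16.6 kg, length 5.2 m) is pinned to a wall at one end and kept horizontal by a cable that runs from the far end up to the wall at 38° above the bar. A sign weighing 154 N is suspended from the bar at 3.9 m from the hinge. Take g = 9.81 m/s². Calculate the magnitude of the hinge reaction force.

Take torques about the hinge: T sin 38° · 5.2 = 16.6×9.81×2.6 + 154×3.9 = 1024 N·m.
So T = 1024 / (0.6157 × 5.2) = 319.86 N.
ΣF_x = 0: H_x = T cos 38° = 252.05 N.
ΣF_y = 0: H_y = (16.6×9.81 + 154) − T sin 38° = 316.85 − 196.92 = 119.92 N.
|H| = √(H_x² + H_y²) = √((252.05)² + (119.92)²) = 279.12 N.

|H| ≈ 279 N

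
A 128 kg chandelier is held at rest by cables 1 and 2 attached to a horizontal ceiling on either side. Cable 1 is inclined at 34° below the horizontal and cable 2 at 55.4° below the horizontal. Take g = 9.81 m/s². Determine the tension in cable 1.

T_1 ≈ 713 N

Weight W = 128 × 9.81 = 1256 N acts straight down.
Horizontal: T_1 cos 34° = T_2 cos 55.4°  →  T_2 = 1.46 T_1.
Vertical: T_1 sin 34° + T_2 sin 55.4° = 1256.
Substituting the horizontal relation into the vertical equation gives 1.761 T_1 = 1256, so T_1 = 713.1 N.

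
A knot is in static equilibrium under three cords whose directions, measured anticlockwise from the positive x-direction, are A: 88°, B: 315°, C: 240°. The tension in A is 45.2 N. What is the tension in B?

T_B ≈ 22 N

Resolve: ΣF_x = 45.2 cos 88° + T_B cos 315° + T_C cos 240° = 0.
        ΣF_y = 45.2 sin 88° + T_B sin 315° + T_C sin 240° = 0.
The known terms sum to (1.577, 45.17) N, so 0.7071 T_B − 0.5000 T_C = -1.577 and -0.7071 T_B − 0.8660 T_C = -45.17.
Solving simultaneously: T_B = 21.97 N, T_C = 34.22 N.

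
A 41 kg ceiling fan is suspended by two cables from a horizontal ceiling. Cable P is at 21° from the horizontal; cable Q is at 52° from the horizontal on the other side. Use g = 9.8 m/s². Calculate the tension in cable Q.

T_Q ≈ 392 N

Weight W = 41 × 9.8 = 401.8 N acts straight down.
Horizontal: T_P cos 21° = T_Q cos 52°  →  T_P = 0.6595 T_Q.
Vertical: T_P sin 21° + T_Q sin 52° = 401.8.
Substituting the horizontal relation into the vertical equation gives 1.024 T_Q = 401.8, so T_Q = 392.3 N.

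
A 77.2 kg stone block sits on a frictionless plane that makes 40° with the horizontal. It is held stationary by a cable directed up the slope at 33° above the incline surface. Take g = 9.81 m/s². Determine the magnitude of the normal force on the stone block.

N ≈ 264 N

Take axes along and perpendicular to the incline. Weight components: W sin 40° = 486.8 N down-slope, W cos 40° = 580.1 N into the surface.
Along incline: T cos 33° = W sin 40° → T = 580.4 N.
Perpendicular: N = W cos 40° − T sin 33° = 264 N.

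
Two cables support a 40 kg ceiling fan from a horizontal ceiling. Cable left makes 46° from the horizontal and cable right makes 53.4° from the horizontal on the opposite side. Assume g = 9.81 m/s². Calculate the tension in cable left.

T_left ≈ 237 N

Weight W = 40 × 9.81 = 392.4 N acts straight down.
Horizontal: T_left cos 46° = T_right cos 53.4°  →  T_right = 1.165 T_left.
Vertical: T_left sin 46° + T_right sin 53.4° = 392.4.
Substituting the horizontal relation into the vertical equation gives 1.655 T_left = 392.4, so T_left = 237.1 N.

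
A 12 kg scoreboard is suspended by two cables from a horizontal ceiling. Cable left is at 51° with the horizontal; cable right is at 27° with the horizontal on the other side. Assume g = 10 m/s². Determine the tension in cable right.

Weight W = 12 × 10 = 120 N acts straight down.
Horizontal: T_left cos 51° = T_right cos 27°  →  T_left = 1.416 T_right.
Vertical: T_left sin 51° + T_right sin 27° = 120.
Substituting the horizontal relation into the vertical equation gives 1.554 T_right = 120, so T_right = 77.21 N.

T_right ≈ 77.2 N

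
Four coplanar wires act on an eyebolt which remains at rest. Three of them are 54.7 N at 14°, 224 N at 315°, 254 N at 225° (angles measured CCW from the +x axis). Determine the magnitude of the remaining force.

Sum the known components: ΣF_x = 31.86 N, ΣF_y = -324.8 N.
For equilibrium the remaining force must supply (−ΣF_x, −ΣF_y) = (-31.86, 324.8) N.
Magnitude = √((-31.86)² + (324.8)²) = 326.3 N; direction = atan2(324.8, -31.86) = 95.6°.

F ≈ 326 N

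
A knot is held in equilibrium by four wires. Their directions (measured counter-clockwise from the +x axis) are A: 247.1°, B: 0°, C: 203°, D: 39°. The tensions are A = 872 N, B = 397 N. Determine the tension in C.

T_C ≈ 2400 N

Resolve: ΣF_x = 872 cos 247.1° + 397 cos 0° + T_C cos 203° + T_D cos 39° = 0.
        ΣF_y = 872 sin 247.1° + 397 sin 0° + T_C sin 203° + T_D sin 39° = 0.
The known terms sum to (57.68, -803.3) N, so -0.9205 T_C + 0.7771 T_D = -57.68 and -0.3907 T_C + 0.6293 T_D = 803.3.
Solving simultaneously: T_C = 2396 N, T_D = 2764 N.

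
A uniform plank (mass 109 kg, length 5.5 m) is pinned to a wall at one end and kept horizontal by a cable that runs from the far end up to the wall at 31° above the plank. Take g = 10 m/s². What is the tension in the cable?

T ≈ 1060 N

Take torques about the hinge: T sin 31° · 5.5 = 109×10×2.75 = 2997.5 N·m.
So T = 2997.5 / (0.5150 × 5.5) = 1058.2 N.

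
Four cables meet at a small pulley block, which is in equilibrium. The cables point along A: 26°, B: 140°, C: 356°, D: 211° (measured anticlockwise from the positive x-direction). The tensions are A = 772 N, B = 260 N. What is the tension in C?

T_C ≈ 311 N

Resolve: ΣF_x = 772 cos 26° + 260 cos 140° + T_C cos 356° + T_D cos 211° = 0.
        ΣF_y = 772 sin 26° + 260 sin 140° + T_C sin 356° + T_D sin 211° = 0.
The known terms sum to (494.7, 505.5) N, so 0.9976 T_C − 0.8572 T_D = -494.7 and -0.0698 T_C − 0.5150 T_D = -505.5.
Solving simultaneously: T_C = 311.3 N, T_D = 939.4 N.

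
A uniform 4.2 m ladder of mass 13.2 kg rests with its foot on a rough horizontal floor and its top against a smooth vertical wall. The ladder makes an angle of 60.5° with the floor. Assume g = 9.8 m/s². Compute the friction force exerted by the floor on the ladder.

Torques about the foot: N_wall · 4.2 sin 60.5° = 13.2×9.8×2.1 cos 60.5° → N_wall = 36.594 N.
ΣF_x = 0: f_floor = N_wall = 36.594 N.

f ≈ 36.6 N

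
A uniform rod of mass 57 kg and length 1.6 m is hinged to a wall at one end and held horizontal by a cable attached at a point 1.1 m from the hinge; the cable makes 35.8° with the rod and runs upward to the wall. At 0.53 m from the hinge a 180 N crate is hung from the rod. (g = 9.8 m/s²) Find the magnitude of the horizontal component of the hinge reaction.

Take torques about the hinge: T sin 35.8° · 1.1 = 57×9.8×0.8 + 180×0.53 = 542.28 N·m.
So T = 542.28 / (0.5850 × 1.1) = 842.76 N.
ΣF_x = 0: H_x = T cos 35.8° = 683.54 N.

H_x ≈ 684 N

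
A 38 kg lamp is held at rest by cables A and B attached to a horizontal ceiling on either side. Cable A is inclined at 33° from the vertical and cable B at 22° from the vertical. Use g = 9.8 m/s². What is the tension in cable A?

Angles from the horizontal: cable A is 90° − 33° = 57°, cable B is 90° − 22° = 68°.
Weight W = 38 × 9.8 = 372.4 N acts straight down.
Horizontal: T_A cos 57° = T_B cos 68°  →  T_B = 1.454 T_A.
Vertical: T_A sin 57° + T_B sin 68° = 372.4.
Substituting the horizontal relation into the vertical equation gives 2.187 T_A = 372.4, so T_A = 170.3 N.

T_A ≈ 170 N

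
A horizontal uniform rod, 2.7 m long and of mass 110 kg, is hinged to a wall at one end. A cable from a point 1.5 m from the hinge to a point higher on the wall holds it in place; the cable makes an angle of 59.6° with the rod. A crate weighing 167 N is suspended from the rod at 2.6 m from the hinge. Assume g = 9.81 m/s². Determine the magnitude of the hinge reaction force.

Take torques about the hinge: T sin 59.6° · 1.5 = 110×9.81×1.35 + 167×2.6 = 1891 N·m.
So T = 1891 / (0.8625 × 1.5) = 1461.6 N.
ΣF_x = 0: H_x = T cos 59.6° = 739.62 N.
ΣF_y = 0: H_y = (110×9.81 + 167) − T sin 59.6° = 1246.1 − 1260.7 = -14.557 N.
|H| = √(H_x² + H_y²) = √((739.62)² + (-14.557)²) = 739.77 N.

|H| ≈ 740 N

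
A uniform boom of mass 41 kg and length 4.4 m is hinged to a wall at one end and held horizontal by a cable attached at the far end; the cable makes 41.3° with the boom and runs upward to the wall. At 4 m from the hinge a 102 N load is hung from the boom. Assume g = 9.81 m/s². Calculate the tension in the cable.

Take torques about the hinge: T sin 41.3° · 4.4 = 41×9.81×2.2 + 102×4 = 1292.9 N·m.
So T = 1292.9 / (0.6600 × 4.4) = 445.2 N.

T ≈ 445 N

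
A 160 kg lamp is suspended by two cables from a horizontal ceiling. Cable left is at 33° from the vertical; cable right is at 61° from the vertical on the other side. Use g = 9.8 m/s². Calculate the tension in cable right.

T_right ≈ 856 N

Angles from the horizontal: cable left is 90° − 33° = 57°, cable right is 90° − 61° = 29°.
Weight W = 160 × 9.8 = 1568 N acts straight down.
Horizontal: T_left cos 57° = T_right cos 29°  →  T_left = 1.606 T_right.
Vertical: T_left sin 57° + T_right sin 29° = 1568.
Substituting the horizontal relation into the vertical equation gives 1.832 T_right = 1568, so T_right = 856.1 N.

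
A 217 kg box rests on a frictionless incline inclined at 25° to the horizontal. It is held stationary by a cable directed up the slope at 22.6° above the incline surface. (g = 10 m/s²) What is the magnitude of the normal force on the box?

Take axes along and perpendicular to the incline. Weight components: W sin 25° = 917.1 N down-slope, W cos 25° = 1967 N into the surface.
Along incline: T cos 22.6° = W sin 25° → T = 993.4 N.
Perpendicular: N = W cos 25° − T sin 22.6° = 1585 N.

N ≈ 1580 N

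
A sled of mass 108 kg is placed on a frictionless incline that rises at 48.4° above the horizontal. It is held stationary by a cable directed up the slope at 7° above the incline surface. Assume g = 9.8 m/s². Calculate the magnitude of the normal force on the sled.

Take axes along and perpendicular to the incline. Weight components: W sin 48.4° = 791.5 N down-slope, W cos 48.4° = 702.7 N into the surface.
Along incline: T cos 7° = W sin 48.4° → T = 797.4 N.
Perpendicular: N = W cos 48.4° − T sin 7° = 605.5 N.

N ≈ 606 N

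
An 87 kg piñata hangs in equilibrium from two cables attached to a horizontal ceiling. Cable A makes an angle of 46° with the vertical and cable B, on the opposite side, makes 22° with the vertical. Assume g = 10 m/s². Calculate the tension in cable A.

Angles from the horizontal: cable A is 90° − 46° = 44°, cable B is 90° − 22° = 68°.
Weight W = 87 × 10 = 870 N acts straight down.
Horizontal: T_A cos 44° = T_B cos 68°  →  T_B = 1.92 T_A.
Vertical: T_A sin 44° + T_B sin 68° = 870.
Substituting the horizontal relation into the vertical equation gives 2.475 T_A = 870, so T_A = 351.5 N.

T_A ≈ 352 N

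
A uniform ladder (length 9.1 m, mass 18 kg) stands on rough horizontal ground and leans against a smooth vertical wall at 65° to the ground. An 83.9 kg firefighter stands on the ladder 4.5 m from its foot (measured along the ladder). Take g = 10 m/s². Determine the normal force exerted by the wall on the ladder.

N_wall ≈ 235 N

Torques about the foot: N_wall · 9.1 sin 65° = 18×10×4.55 cos 65° + 83.9×10×4.5 cos 65° → N_wall = 235.43 N.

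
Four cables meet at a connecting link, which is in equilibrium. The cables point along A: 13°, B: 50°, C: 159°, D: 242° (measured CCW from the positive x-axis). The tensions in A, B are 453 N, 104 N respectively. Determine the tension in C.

T_C ≈ 366 N

Resolve: ΣF_x = 453 cos 13° + 104 cos 50° + T_C cos 159° + T_D cos 242° = 0.
        ΣF_y = 453 sin 13° + 104 sin 50° + T_C sin 159° + T_D sin 242° = 0.
The known terms sum to (508.2, 181.6) N, so -0.9336 T_C − 0.4695 T_D = -508.2 and 0.3584 T_C − 0.8829 T_D = -181.6.
Solving simultaneously: T_C = 366.2 N, T_D = 354.3 N.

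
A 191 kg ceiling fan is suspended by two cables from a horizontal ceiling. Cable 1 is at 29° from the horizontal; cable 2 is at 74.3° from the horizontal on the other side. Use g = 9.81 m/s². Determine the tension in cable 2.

Weight W = 191 × 9.81 = 1874 N acts straight down.
Horizontal: T_1 cos 29° = T_2 cos 74.3°  →  T_1 = 0.3094 T_2.
Vertical: T_1 sin 29° + T_2 sin 74.3° = 1874.
Substituting the horizontal relation into the vertical equation gives 1.113 T_2 = 1874, so T_2 = 1684 N.

T_2 ≈ 1680 N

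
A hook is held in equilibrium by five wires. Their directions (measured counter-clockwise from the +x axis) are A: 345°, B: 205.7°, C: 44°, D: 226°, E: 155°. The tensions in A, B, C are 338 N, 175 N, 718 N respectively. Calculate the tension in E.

T_E ≈ 275 N

Resolve: ΣF_x = 338 cos 345° + 175 cos 205.7° + 718 cos 44° + T_D cos 226° + T_E cos 155° = 0.
        ΣF_y = 338 sin 345° + 175 sin 205.7° + 718 sin 44° + T_D sin 226° + T_E sin 155° = 0.
The known terms sum to (685.3, 335.4) N, so -0.6947 T_D − 0.9063 T_E = -685.3 and -0.7193 T_D + 0.4226 T_E = -335.4.
Solving simultaneously: T_D = 627.8 N, T_E = 274.9 N.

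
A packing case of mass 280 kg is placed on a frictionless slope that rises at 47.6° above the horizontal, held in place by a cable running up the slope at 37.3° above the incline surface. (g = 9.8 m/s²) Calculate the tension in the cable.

T ≈ 2550 N

Take axes along and perpendicular to the incline. Weight components: W sin 47.6° = 2026 N down-slope, W cos 47.6° = 1850 N into the surface.
Along incline: T cos 37.3° = W sin 47.6° → T = 2547 N.
Perpendicular: N = W cos 47.6° − T sin 37.3° = 306.6 N.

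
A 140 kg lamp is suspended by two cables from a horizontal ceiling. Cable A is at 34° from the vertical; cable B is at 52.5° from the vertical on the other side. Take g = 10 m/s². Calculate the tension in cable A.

T_A ≈ 1110 N

Angles from the horizontal: cable A is 90° − 34° = 56°, cable B is 90° − 52.5° = 37.5°.
Weight W = 140 × 10 = 1400 N acts straight down.
Horizontal: T_A cos 56° = T_B cos 37.5°  →  T_B = 0.7048 T_A.
Vertical: T_A sin 56° + T_B sin 37.5° = 1400.
Substituting the horizontal relation into the vertical equation gives 1.258 T_A = 1400, so T_A = 1113 N.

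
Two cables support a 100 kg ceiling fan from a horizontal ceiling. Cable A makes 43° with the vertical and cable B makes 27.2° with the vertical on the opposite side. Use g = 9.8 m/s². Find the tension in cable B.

T_B ≈ 710 N

Angles from the horizontal: cable A is 90° − 43° = 47°, cable B is 90° − 27.2° = 62.8°.
Weight W = 100 × 9.8 = 980 N acts straight down.
Horizontal: T_A cos 47° = T_B cos 62.8°  →  T_A = 0.6702 T_B.
Vertical: T_A sin 47° + T_B sin 62.8° = 980.
Substituting the horizontal relation into the vertical equation gives 1.38 T_B = 980, so T_B = 710.4 N.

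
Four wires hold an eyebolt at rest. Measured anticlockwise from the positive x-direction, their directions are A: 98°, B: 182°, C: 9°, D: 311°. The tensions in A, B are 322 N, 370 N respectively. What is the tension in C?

T_C ≈ 132 N

Resolve: ΣF_x = 322 cos 98° + 370 cos 182° + T_C cos 9° + T_D cos 311° = 0.
        ΣF_y = 322 sin 98° + 370 sin 182° + T_C sin 9° + T_D sin 311° = 0.
The known terms sum to (-414.6, 306) N, so 0.9877 T_C + 0.6561 T_D = 414.6 and 0.1564 T_C − 0.7547 T_D = -306.
Solving simultaneously: T_C = 132.3 N, T_D = 432.8 N.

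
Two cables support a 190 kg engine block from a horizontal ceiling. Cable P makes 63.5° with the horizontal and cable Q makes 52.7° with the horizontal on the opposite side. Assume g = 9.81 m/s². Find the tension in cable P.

Weight W = 190 × 9.81 = 1864 N acts straight down.
Horizontal: T_P cos 63.5° = T_Q cos 52.7°  →  T_Q = 0.7363 T_P.
Vertical: T_P sin 63.5° + T_Q sin 52.7° = 1864.
Substituting the horizontal relation into the vertical equation gives 1.481 T_P = 1864, so T_P = 1259 N.

T_P ≈ 1260 N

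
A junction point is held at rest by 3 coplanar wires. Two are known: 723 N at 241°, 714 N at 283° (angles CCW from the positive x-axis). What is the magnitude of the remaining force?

F ≈ 1340 N

Sum the known components: ΣF_x = -189.9 N, ΣF_y = -1328 N.
For equilibrium the remaining force must supply (−ΣF_x, −ΣF_y) = (189.9, 1328) N.
Magnitude = √((189.9)² + (1328)²) = 1342 N; direction = atan2(1328, 189.9) = 81.9°.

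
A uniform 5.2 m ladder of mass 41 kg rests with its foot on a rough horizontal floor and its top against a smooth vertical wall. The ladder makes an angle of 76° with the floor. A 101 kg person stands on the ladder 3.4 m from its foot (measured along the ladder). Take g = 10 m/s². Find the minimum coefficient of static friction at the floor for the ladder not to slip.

ΣF_y = 0: N_floor = 41×10 + 101×10 = 1420 N.
Torques about the foot: N_wall · 5.2 sin 76° = 41×10×2.6 cos 76° + 101×10×3.4 cos 76° → N_wall = 215.76 N.
ΣF_x = 0: f_floor = N_wall = 215.76 N.
μ_min = f_floor / N_floor = 215.76 / 1420 = 0.1519.

μ_min ≈ 0.152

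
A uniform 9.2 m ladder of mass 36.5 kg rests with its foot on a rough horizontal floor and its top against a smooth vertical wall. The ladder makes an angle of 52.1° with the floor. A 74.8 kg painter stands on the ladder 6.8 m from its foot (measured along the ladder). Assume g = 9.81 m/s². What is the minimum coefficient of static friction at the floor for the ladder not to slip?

ΣF_y = 0: N_floor = 36.5×9.81 + 74.8×9.81 = 1091.9 N.
Torques about the foot: N_wall · 9.2 sin 52.1° = 36.5×9.81×4.6 cos 52.1° + 74.8×9.81×6.8 cos 52.1° → N_wall = 561.59 N.
ΣF_x = 0: f_floor = N_wall = 561.59 N.
μ_min = f_floor / N_floor = 561.59 / 1091.9 = 0.5143.

μ_min ≈ 0.514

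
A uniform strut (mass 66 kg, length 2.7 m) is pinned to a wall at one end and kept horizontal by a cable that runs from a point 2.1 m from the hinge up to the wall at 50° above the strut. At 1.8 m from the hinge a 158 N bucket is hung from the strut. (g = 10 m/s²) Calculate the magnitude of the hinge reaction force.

Take torques about the hinge: T sin 50° · 2.1 = 66×10×1.35 + 158×1.8 = 1175.4 N·m.
So T = 1175.4 / (0.7660 × 2.1) = 730.66 N.
ΣF_x = 0: H_x = T cos 50° = 469.66 N.
ΣF_y = 0: H_y = (66×10 + 158) − T sin 50° = 818 − 559.71 = 258.29 N.
|H| = √(H_x² + H_y²) = √((469.66)² + (258.29)²) = 535.99 N.

|H| ≈ 536 N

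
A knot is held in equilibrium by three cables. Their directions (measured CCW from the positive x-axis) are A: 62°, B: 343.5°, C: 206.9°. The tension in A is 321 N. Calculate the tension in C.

T_C ≈ 458 N

Resolve: ΣF_x = 321 cos 62° + T_B cos 343.5° + T_C cos 206.9° = 0.
        ΣF_y = 321 sin 62° + T_B sin 343.5° + T_C sin 206.9° = 0.
The known terms sum to (150.7, 283.4) N, so 0.9588 T_B − 0.8918 T_C = -150.7 and -0.2840 T_B − 0.4524 T_C = -283.4.
Solving simultaneously: T_B = 268.6 N, T_C = 457.8 N.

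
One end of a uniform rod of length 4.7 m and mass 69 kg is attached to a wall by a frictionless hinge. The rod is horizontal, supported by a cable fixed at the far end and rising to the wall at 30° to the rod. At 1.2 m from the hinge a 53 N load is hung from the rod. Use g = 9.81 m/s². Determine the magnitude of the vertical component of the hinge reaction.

|H_y| ≈ 378 N

Take torques about the hinge: T sin 30° · 4.7 = 69×9.81×2.35 + 53×1.2 = 1654.3 N·m.
So T = 1654.3 / (0.5000 × 4.7) = 703.95 N.
ΣF_y = 0: H_y = (69×9.81 + 53) − T sin 30° = 729.89 − 351.98 = 377.91 N.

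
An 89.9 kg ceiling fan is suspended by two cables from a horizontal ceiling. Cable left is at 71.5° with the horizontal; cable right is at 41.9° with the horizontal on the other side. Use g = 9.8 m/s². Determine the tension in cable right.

Weight W = 89.9 × 9.8 = 881 N acts straight down.
Horizontal: T_left cos 71.5° = T_right cos 41.9°  →  T_left = 2.346 T_right.
Vertical: T_left sin 71.5° + T_right sin 41.9° = 881.
Substituting the horizontal relation into the vertical equation gives 2.892 T_right = 881, so T_right = 304.6 N.

T_right ≈ 305 N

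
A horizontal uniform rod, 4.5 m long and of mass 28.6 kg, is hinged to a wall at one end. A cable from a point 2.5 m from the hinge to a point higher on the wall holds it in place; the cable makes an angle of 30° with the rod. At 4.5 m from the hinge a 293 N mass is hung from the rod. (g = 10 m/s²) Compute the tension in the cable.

T ≈ 1570 N

Take torques about the hinge: T sin 30° · 2.5 = 28.6×10×2.25 + 293×4.5 = 1962 N·m.
So T = 1962 / (0.5000 × 2.5) = 1569.6 N.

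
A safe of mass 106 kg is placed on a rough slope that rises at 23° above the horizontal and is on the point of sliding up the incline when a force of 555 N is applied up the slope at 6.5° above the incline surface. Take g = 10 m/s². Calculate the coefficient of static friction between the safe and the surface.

μ ≈ 0.150

On the verge of sliding up the incline, friction is at its maximum μN and acts down the slope.
Perpendicular to incline: N = W cos 23° − P sin 6.5° = 975.7 − 62.83 = 912.9 N.
Along incline: P cos 6.5° − μN = W sin 23° → μ = −(W sin 23° − P cos 6.5°) / N = 0.1504.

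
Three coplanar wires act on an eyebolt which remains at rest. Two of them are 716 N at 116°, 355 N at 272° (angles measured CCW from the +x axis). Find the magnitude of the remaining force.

F ≈ 417 N

Sum the known components: ΣF_x = -301.5 N, ΣF_y = 288.8 N.
For equilibrium the remaining force must supply (−ΣF_x, −ΣF_y) = (301.5, -288.8) N.
Magnitude = √((301.5)² + (-288.8)²) = 417.5 N; direction = atan2(-288.8, 301.5) = 316.2°.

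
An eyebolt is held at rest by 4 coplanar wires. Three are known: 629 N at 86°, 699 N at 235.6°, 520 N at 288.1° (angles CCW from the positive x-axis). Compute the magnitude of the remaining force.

F ≈ 482 N

Sum the known components: ΣF_x = -189.5 N, ΣF_y = -443.6 N.
For equilibrium the remaining force must supply (−ΣF_x, −ΣF_y) = (189.5, 443.6) N.
Magnitude = √((189.5)² + (443.6)²) = 482.3 N; direction = atan2(443.6, 189.5) = 66.9°.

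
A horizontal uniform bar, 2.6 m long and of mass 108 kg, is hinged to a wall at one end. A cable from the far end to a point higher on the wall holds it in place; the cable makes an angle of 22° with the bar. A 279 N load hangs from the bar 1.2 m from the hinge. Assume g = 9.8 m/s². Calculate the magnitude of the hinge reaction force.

|H| ≈ 1760 N

Take torques about the hinge: T sin 22° · 2.6 = 108×9.8×1.3 + 279×1.2 = 1710.7 N·m.
So T = 1710.7 / (0.3746 × 2.6) = 1756.4 N.
ΣF_x = 0: H_x = T cos 22° = 1628.5 N.
ΣF_y = 0: H_y = (108×9.8 + 279) − T sin 22° = 1337.4 − 657.97 = 679.43 N.
|H| = √(H_x² + H_y²) = √((1628.5)² + (679.43)²) = 1764.6 N.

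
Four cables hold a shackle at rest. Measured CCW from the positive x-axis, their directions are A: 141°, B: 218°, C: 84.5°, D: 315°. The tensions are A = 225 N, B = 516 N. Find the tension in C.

Resolve: ΣF_x = 225 cos 141° + 516 cos 218° + T_C cos 84.5° + T_D cos 315° = 0.
        ΣF_y = 225 sin 141° + 516 sin 218° + T_C sin 84.5° + T_D sin 315° = 0.
The known terms sum to (-581.5, -176.1) N, so 0.0958 T_C + 0.7071 T_D = 581.5 and 0.9954 T_C − 0.7071 T_D = 176.1.
Solving simultaneously: T_C = 694.2 N, T_D = 728.2 N.

T_C ≈ 694 N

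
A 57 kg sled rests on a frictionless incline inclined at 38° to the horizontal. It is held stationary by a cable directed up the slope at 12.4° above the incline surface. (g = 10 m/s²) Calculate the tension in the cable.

Take axes along and perpendicular to the incline. Weight components: W sin 38° = 350.9 N down-slope, W cos 38° = 449.2 N into the surface.
Along incline: T cos 12.4° = W sin 38° → T = 359.3 N.
Perpendicular: N = W cos 38° − T sin 12.4° = 372 N.

T ≈ 359 N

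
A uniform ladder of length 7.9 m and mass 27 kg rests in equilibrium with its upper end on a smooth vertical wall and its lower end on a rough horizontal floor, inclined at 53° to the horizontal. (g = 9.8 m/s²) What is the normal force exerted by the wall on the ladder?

Torques about the foot: N_wall · 7.9 sin 53° = 27×9.8×3.95 cos 53° → N_wall = 99.695 N.

N_wall ≈ 99.7 N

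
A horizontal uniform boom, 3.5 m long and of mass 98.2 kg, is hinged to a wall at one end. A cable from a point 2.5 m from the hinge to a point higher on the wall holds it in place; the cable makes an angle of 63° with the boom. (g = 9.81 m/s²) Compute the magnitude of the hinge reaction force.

Take torques about the hinge: T sin 63° · 2.5 = 98.2×9.81×1.75 = 1685.8 N·m.
So T = 1685.8 / (0.8910 × 2.5) = 756.83 N.
ΣF_x = 0: H_x = T cos 63° = 343.59 N.
ΣF_y = 0: H_y = (98.2×9.81) − T sin 63° = 963.34 − 674.34 = 289 N.
|H| = √(H_x² + H_y²) = √((343.59)² + (289)²) = 448.98 N.

|H| ≈ 449 N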